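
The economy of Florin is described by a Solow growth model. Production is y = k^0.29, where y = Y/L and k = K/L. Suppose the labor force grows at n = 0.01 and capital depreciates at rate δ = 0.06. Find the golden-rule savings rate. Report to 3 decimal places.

s_gold = 0.290

Break-even investment rate: n + δ = 0.01 + 0.06 = 0.07.
At the golden rule MPK = n+δ, and in any Cobb-Douglas steady state s = (n+δ)·k/y = MPK·k/y = capital's share 0.29.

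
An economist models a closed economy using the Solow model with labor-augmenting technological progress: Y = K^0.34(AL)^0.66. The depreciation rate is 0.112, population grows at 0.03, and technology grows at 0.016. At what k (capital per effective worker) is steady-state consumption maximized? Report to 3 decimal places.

k_gold ≈ 3.194

n + g + δ = 0.03 + 0.016 + 0.112 = 0.158.
Setting f'(k) = n+g+δ gives 0.34·k^(0.34−1) = 0.158, hence k_gold = (0.34/0.158)^(1/0.66) ≈ 3.1936.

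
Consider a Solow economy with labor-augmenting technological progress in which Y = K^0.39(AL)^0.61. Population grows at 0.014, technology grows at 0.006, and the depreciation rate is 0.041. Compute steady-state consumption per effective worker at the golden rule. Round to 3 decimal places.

Break-even investment rate: n + g + δ = 0.014 + 0.006 + 0.041 = 0.061.
Maximizing c = f(k) − (n+g+δ)·k gives f'(k) = n+g+δ, i.e. 0.39·k^(0.39−1) = 0.061, so k_gold = (0.39/0.061)^(1/0.61) ≈ 20.9352.
y_gold = 20.9352^0.39 ≈ 3.2745.
c_gold = y_gold − (n+g+δ)·k_gold = 3.2745 − 0.061·20.9352 ≈ 1.9974.

c_gold ≈ 1.997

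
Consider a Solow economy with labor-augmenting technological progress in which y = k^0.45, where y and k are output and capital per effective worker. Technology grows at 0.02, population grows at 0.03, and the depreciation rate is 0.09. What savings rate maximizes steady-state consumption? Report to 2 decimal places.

n + g + δ = 0.03 + 0.02 + 0.09 = 0.14.
At the golden rule MPK = n+g+δ, and in any Cobb-Douglas steady state s = (n+g+δ)·k/y = MPK·k/y = capital's share 0.45.

s_gold = 0.45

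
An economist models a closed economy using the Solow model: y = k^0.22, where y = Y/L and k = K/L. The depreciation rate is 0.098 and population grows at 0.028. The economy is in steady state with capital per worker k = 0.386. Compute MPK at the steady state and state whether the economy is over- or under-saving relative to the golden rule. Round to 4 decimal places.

Capital per worker breaks even when investment replaces (n + δ)·k; here n + δ = 0.126.
MPK = 0.22·k^(0.22−1) = 0.22·0.386^(-0.78) ≈ 0.4623.
MPK > 0.126, so the economy is dynamically efficient (under-saving).

under-saving; MPK ≈ 0.4623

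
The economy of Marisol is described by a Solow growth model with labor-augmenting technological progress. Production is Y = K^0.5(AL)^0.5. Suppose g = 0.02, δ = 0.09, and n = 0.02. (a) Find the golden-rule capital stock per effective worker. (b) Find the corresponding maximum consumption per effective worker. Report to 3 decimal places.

(a) k_gold ≈ 14.793; (b) c_gold ≈ 1.923

n + g + δ = 0.02 + 0.02 + 0.09 = 0.13.
Setting f'(k) = n+g+δ gives 0.5·k^(0.5−1) = 0.13, hence k_gold = (0.5/0.13)^(1/0.5) ≈ 14.7929.
y_gold = 14.7929^0.5 ≈ 3.8462; c_gold = y_gold − 0.13·k_gold ≈ 1.9231.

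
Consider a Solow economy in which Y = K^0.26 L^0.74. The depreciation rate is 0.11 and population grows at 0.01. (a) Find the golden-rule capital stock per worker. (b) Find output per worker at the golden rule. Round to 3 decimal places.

Break-even investment rate: n + δ = 0.01 + 0.11 = 0.12.
Golden rule sets MPK = n+δ: 0.26·k^(0.26−1) = 0.12, so k_gold = (0.26/0.12)^(1/0.74) ≈ 2.8430.
y_gold = 2.8430^0.26 ≈ 1.3121.

(a) k_gold ≈ 2.843; (b) y_gold ≈ 1.312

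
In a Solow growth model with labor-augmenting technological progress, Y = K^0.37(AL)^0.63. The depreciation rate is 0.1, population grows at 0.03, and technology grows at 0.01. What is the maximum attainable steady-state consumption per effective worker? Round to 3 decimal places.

The effective depreciation rate is n + g + δ = 0.03 + 0.01 + 0.1 = 0.14.
Setting f'(k) = n+g+δ gives 0.37·k^(0.37−1) = 0.14, hence k_gold = (0.37/0.14)^(1/0.63) ≈ 4.6769.
y_gold = 4.6769^0.37 ≈ 1.7696.
c_gold = y_gold − (n+g+δ)·k_gold = 1.7696 − 0.14·4.6769 ≈ 1.1149.

c_gold ≈ 1.115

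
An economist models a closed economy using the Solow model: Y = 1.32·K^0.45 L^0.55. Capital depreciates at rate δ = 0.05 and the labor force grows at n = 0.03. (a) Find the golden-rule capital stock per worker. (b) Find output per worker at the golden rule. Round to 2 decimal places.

The effective depreciation rate is n + δ = 0.03 + 0.05 = 0.08.
Maximizing c = f(k) − (n+δ)·k gives f'(k) = n+δ, i.e. 0.45·1.32·k^(0.45−1) = 0.08, so k_gold = (0.45·1.32/0.08)^(1/0.55) ≈ 38.2899.
y_gold = 1.32·38.2899^0.45 ≈ 6.8071.

(a) k_gold ≈ 38.29; (b) y_gold ≈ 6.81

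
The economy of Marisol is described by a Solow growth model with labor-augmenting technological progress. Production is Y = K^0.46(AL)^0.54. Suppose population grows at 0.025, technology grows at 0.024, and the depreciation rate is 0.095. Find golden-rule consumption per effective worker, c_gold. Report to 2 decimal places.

c_gold ≈ 1.45

n + g + δ = 0.025 + 0.024 + 0.095 = 0.144.
At the golden rule the marginal product of capital equals n+g+δ: 0.46·k^(0.46−1) = 0.144. Solving, k_gold = (0.46/0.144)^(1/0.54) ≈ 8.5914.
y_gold = 8.5914^0.46 ≈ 2.6895.
c_gold = y_gold − (n+g+δ)·k_gold = 2.6895 − 0.144·8.5914 ≈ 1.4523.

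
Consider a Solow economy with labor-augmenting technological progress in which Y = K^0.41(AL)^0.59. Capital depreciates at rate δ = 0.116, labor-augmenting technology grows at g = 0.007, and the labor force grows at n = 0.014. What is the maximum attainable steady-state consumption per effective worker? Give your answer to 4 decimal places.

c_gold ≈ 1.2638

The effective depreciation rate is n + g + δ = 0.014 + 0.007 + 0.116 = 0.137.
Golden rule sets MPK = n+g+δ: 0.41·k^(0.41−1) = 0.137, so k_gold = (0.41/0.137)^(1/0.59) ≈ 6.4104.
y_gold = 6.4104^0.41 ≈ 2.1420.
c_gold = y_gold − (n+g+δ)·k_gold = 2.1420 − 0.137·6.4104 ≈ 1.2638.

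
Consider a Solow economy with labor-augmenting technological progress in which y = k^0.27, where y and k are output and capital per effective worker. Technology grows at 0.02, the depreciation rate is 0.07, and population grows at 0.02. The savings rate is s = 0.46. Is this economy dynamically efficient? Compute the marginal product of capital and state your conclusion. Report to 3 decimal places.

The effective depreciation rate is n + g + δ = 0.02 + 0.02 + 0.07 = 0.11.
Steady-state k*: s·k^0.27 = 0.11·k gives k* = (0.46/0.11)^(1/0.73) ≈ 7.0988.
MPK = 0.27·7.0988^(-0.73) ≈ 0.0646.
MPK < n+g+δ = 0.11, so the economy is dynamically inefficient (over-saving).

dynamically inefficient; MPK ≈ 0.065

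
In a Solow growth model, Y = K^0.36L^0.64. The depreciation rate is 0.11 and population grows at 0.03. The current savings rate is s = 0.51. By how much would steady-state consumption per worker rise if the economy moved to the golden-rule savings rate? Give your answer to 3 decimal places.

n + δ = 0.03 + 0.11 = 0.14.
Current steady state (s = 0.51): k* = (0.51/0.14)^(1/0.64) ≈ 7.5380, y* = 7.5380^0.36 ≈ 2.0692, c* = (1−0.51)·2.0692 ≈ 1.0139.
Golden rule sets MPK = n+δ: 0.36·k^(0.36−1) = 0.14, so k_gold = (0.36/0.14)^(1/0.64) ≈ 4.3742.
y_gold = 4.3742^0.36 ≈ 1.7011, c_gold = y_gold − 0.14·k_gold ≈ 1.0887.
Gain: Δc = 1.0887 − 1.0139 ≈ 0.0748.

Δc ≈ 0.075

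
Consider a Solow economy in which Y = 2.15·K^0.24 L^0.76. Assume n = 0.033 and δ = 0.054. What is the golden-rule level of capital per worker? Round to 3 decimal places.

k_gold ≈ 10.406

The effective depreciation rate is n + δ = 0.033 + 0.054 = 0.087.
At the golden rule the marginal product of capital equals n+δ: 0.24·2.15·k^(0.24−1) = 0.087. Solving, k_gold = (0.24·2.15/0.087)^(1/0.76) ≈ 10.4058.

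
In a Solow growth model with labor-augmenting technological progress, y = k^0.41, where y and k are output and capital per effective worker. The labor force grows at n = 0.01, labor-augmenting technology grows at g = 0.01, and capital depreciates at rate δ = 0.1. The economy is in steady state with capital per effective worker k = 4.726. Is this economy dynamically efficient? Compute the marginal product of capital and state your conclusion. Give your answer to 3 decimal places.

Capital per effective worker breaks even when investment replaces (n + g + δ)·k; here n + g + δ = 0.12.
MPK = 0.41·k^(0.41−1) = 0.41·4.726^(-0.59) ≈ 0.1640.
MPK > 0.12, so the economy is dynamically efficient (under-saving).

dynamically efficient; MPK ≈ 0.164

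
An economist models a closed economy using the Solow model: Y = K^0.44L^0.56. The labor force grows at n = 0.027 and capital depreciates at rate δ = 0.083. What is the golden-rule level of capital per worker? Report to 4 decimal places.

k_gold ≈ 11.8880

n + δ = 0.027 + 0.083 = 0.11.
Golden rule sets MPK = n+δ: 0.44·k^(0.44−1) = 0.11, so k_gold = (0.44/0.11)^(1/0.56) ≈ 11.8880.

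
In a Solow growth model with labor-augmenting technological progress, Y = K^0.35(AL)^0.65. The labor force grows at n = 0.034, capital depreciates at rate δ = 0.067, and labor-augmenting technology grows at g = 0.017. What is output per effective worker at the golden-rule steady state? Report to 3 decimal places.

y_gold ≈ 1.796

Capital per effective worker breaks even when investment replaces (n + g + δ)·k; here n + g + δ = 0.118.
Golden rule sets MPK = n+g+δ: 0.35·k^(0.35−1) = 0.118, so k_gold = (0.35/0.118)^(1/0.65) ≈ 5.3265.
Output: y_gold = k_gold^0.35 = 5.3265^0.35 ≈ 1.7958.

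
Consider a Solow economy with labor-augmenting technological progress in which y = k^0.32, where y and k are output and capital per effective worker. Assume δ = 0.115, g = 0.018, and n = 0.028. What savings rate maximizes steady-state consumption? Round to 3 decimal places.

Capital per effective worker breaks even when investment replaces (n + g + δ)·k; here n + g + δ = 0.161.
At the golden rule MPK = n+g+δ, and in any Cobb-Douglas steady state s = (n+g+δ)·k/y = MPK·k/y = capital's share 0.32.

s_gold = 0.320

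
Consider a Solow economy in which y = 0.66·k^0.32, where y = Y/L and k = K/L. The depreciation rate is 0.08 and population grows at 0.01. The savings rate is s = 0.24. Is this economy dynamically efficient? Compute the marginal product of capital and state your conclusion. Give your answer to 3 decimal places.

Break-even investment rate: n + δ = 0.01 + 0.08 = 0.09.
Steady-state k*: s·A·k^0.32 = 0.09·k gives k* = (0.24·0.66/0.09)^(1/0.68) ≈ 2.2964.
MPK = 0.32·0.66·2.2964^(-0.68) ≈ 0.1200.
MPK > n+δ = 0.09, so the economy is dynamically efficient (under-saving).

dynamically efficient; MPK ≈ 0.120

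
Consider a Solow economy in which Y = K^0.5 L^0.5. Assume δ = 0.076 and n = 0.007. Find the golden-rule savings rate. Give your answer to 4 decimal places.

n + δ = 0.007 + 0.076 = 0.083.
At the golden rule MPK = n+δ, and in any Cobb-Douglas steady state s = (n+δ)·k/y = MPK·k/y = capital's share 0.5.

s_gold = 0.5000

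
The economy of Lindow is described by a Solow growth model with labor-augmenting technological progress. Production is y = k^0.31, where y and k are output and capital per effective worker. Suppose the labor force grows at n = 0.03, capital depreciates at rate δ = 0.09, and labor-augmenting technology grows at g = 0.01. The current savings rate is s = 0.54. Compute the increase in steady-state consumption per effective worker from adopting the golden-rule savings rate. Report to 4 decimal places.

Capital per effective worker breaks even when investment replaces (n + g + δ)·k; here n + g + δ = 0.13.
Current steady state (s = 0.54): k* = (0.54/0.13)^(1/0.69) ≈ 7.8760, y* = 7.8760^0.31 ≈ 1.8961, c* = (1−0.54)·1.8961 ≈ 0.8722.
Golden rule sets MPK = n+g+δ: 0.31·k^(0.31−1) = 0.13, so k_gold = (0.31/0.13)^(1/0.69) ≈ 3.5236.
y_gold = 3.5236^0.31 ≈ 1.4776, c_gold = y_gold − 0.13·k_gold ≈ 1.0196.
Gain: Δc = 1.0196 − 0.8722 ≈ 0.1474.

Δc ≈ 0.1474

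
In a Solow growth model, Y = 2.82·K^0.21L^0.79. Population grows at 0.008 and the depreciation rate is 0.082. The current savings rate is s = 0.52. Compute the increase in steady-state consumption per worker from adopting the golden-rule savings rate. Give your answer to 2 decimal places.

Δc ≈ 0.83

Capital per worker breaks even when investment replaces (n + δ)·k; here n + δ = 0.09.
Current steady state (s = 0.52): k* = (0.52·2.82/0.09)^(1/0.79) ≈ 34.2129, y* = 2.82·34.2129^0.21 ≈ 5.9215, c* = (1−0.52)·5.9215 ≈ 2.8423.
Maximizing c = f(k) − (n+δ)·k gives f'(k) = n+δ, i.e. 0.21·2.82·k^(0.21−1) = 0.09, so k_gold = (0.21·2.82/0.09)^(1/0.79) ≈ 10.8575.
y_gold = 2.82·10.8575^0.21 ≈ 4.6532, c_gold = y_gold − 0.09·k_gold ≈ 3.6760.
Gain: Δc = 3.6760 − 2.8423 ≈ 0.8337.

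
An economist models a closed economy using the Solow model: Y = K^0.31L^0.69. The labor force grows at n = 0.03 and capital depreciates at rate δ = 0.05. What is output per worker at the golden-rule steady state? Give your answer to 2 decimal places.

Break-even investment rate: n + δ = 0.03 + 0.05 = 0.08.
Maximizing c = f(k) − (n+δ)·k gives f'(k) = n+δ, i.e. 0.31·k^(0.31−1) = 0.08, so k_gold = (0.31/0.08)^(1/0.69) ≈ 7.1214.
Output: y_gold = k_gold^0.31 = 7.1214^0.31 ≈ 1.8378.

y_gold ≈ 1.84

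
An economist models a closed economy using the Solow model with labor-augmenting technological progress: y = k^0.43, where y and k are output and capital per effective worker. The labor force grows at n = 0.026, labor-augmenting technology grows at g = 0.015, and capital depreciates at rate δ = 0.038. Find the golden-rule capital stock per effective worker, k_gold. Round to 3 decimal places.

Capital per effective worker breaks even when investment replaces (n + g + δ)·k; here n + g + δ = 0.079.
Maximizing c = f(k) − (n+g+δ)·k gives f'(k) = n+g+δ, i.e. 0.43·k^(0.43−1) = 0.079, so k_gold = (0.43/0.079)^(1/0.57) ≈ 19.5411.

k_gold ≈ 19.541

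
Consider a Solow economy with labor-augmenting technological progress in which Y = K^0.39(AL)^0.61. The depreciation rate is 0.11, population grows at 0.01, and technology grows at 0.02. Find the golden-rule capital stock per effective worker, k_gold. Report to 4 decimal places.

Capital per effective worker breaks even when investment replaces (n + g + δ)·k; here n + g + δ = 0.14.
Golden rule sets MPK = n+g+δ: 0.39·k^(0.39−1) = 0.14, so k_gold = (0.39/0.14)^(1/0.61) ≈ 5.3630.

k_gold ≈ 5.3630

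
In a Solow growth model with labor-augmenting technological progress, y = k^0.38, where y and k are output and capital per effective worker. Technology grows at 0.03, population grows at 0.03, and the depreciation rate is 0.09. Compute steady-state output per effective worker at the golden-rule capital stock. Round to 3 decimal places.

The effective depreciation rate is n + g + δ = 0.03 + 0.03 + 0.09 = 0.15.
Setting f'(k) = n+g+δ gives 0.38·k^(0.38−1) = 0.15, hence k_gold = (0.38/0.15)^(1/0.62) ≈ 4.4783.
Output: y_gold = k_gold^0.38 = 4.4783^0.38 ≈ 1.7678.

y_gold ≈ 1.768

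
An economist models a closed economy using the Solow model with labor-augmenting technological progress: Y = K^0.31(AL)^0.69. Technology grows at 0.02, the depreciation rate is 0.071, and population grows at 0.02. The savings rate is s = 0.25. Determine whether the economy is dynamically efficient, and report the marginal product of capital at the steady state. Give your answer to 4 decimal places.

dynamically efficient; MPK ≈ 0.1376

Capital per effective worker breaks even when investment replaces (n + g + δ)·k; here n + g + δ = 0.111.
Steady-state k*: s·k^0.31 = 0.111·k gives k* = (0.25/0.111)^(1/0.69) ≈ 3.2437.
MPK = 0.31·3.2437^(-0.69) ≈ 0.1376.
MPK > n+g+δ = 0.111, so the economy is dynamically efficient (under-saving).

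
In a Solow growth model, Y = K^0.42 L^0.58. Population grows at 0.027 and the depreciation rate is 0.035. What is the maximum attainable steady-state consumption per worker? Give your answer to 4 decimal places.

c_gold ≈ 2.3178

The effective depreciation rate is n + δ = 0.027 + 0.035 = 0.062.
Setting f'(k) = n+δ gives 0.42·k^(0.42−1) = 0.062, hence k_gold = (0.42/0.062)^(1/0.58) ≈ 27.0715.
y_gold = 27.0715^0.42 ≈ 3.9963.
c_gold = y_gold − (n+δ)·k_gold = 3.9963 − 0.062·27.0715 ≈ 2.3178.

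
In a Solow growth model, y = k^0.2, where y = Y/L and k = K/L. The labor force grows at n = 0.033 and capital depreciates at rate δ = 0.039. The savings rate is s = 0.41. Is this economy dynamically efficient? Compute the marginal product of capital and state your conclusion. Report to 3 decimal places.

dynamically inefficient; MPK ≈ 0.035

Capital per worker breaks even when investment replaces (n + δ)·k; here n + δ = 0.072.
Steady-state k*: s·k^0.2 = 0.072·k gives k* = (0.41/0.072)^(1/0.8) ≈ 8.7966.
MPK = 0.2·8.7966^(-0.8) ≈ 0.0351.
MPK < n+δ = 0.072, so the economy is dynamically inefficient (over-saving).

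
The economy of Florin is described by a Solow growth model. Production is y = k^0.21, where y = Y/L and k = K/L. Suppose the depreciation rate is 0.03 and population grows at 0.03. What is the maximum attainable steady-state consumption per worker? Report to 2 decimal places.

c_gold ≈ 1.10

Capital per worker breaks even when investment replaces (n + δ)·k; here n + δ = 0.06.
Golden rule sets MPK = n+δ: 0.21·k^(0.21−1) = 0.06, so k_gold = (0.21/0.06)^(1/0.79) ≈ 4.8831.
y_gold = 4.8831^0.21 ≈ 1.3952.
c_gold = y_gold − (n+δ)·k_gold = 1.3952 − 0.06·4.8831 ≈ 1.1022.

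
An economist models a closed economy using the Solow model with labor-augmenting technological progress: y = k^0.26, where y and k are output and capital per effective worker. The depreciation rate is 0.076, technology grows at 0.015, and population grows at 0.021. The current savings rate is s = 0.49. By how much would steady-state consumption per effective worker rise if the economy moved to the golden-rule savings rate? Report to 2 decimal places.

Δc ≈ 0.14

The effective depreciation rate is n + g + δ = 0.021 + 0.015 + 0.076 = 0.112.
Current steady state (s = 0.49): k* = (0.49/0.112)^(1/0.74) ≈ 7.3483, y* = 7.3483^0.26 ≈ 1.6796, c* = (1−0.49)·1.6796 ≈ 0.8566.
At the golden rule the marginal product of capital equals n+g+δ: 0.26·k^(0.26−1) = 0.112. Solving, k_gold = (0.26/0.112)^(1/0.74) ≈ 3.1208.
y_gold = 3.1208^0.26 ≈ 1.3443, c_gold = y_gold − 0.112·k_gold ≈ 0.9948.
Gain: Δc = 0.9948 − 0.8566 ≈ 0.1382.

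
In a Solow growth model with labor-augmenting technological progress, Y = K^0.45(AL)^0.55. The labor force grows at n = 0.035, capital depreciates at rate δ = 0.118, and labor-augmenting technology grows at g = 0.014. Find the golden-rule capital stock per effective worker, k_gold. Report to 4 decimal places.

Break-even investment rate: n + g + δ = 0.035 + 0.014 + 0.118 = 0.167.
Setting f'(k) = n+g+δ gives 0.45·k^(0.45−1) = 0.167, hence k_gold = (0.45/0.167)^(1/0.55) ≈ 6.0635.

k_gold ≈ 6.0635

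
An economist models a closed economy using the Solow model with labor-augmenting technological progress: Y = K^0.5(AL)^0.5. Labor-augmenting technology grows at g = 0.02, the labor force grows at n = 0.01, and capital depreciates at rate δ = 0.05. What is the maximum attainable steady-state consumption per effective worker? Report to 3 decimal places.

The effective depreciation rate is n + g + δ = 0.01 + 0.02 + 0.05 = 0.08.
At the golden rule the marginal product of capital equals n+g+δ: 0.5·k^(0.5−1) = 0.08. Solving, k_gold = (0.5/0.08)^(1/0.5) ≈ 39.0625.
y_gold = 39.0625^0.5 ≈ 6.2500.
c_gold = y_gold − (n+g+δ)·k_gold = 6.2500 − 0.08·39.0625 ≈ 3.1250.

c_gold ≈ 3.125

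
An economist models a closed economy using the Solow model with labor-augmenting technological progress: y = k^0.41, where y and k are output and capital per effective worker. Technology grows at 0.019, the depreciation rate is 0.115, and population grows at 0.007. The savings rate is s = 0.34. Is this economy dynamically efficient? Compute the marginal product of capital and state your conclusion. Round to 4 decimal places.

dynamically efficient; MPK ≈ 0.1700

The effective depreciation rate is n + g + δ = 0.007 + 0.019 + 0.115 = 0.141.
Steady-state k*: s·k^0.41 = 0.141·k gives k* = (0.34/0.141)^(1/0.59) ≈ 4.4453.
MPK = 0.41·4.4453^(-0.59) ≈ 0.1700.
MPK > n+g+δ = 0.141, so the economy is dynamically efficient (under-saving).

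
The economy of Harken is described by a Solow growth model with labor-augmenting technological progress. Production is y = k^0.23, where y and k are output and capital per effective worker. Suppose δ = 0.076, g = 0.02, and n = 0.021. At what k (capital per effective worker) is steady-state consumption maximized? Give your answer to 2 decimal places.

Capital per effective worker breaks even when investment replaces (n + g + δ)·k; here n + g + δ = 0.117.
At the golden rule the marginal product of capital equals n+g+δ: 0.23·k^(0.23−1) = 0.117. Solving, k_gold = (0.23/0.117)^(1/0.77) ≈ 2.4056.

k_gold ≈ 2.41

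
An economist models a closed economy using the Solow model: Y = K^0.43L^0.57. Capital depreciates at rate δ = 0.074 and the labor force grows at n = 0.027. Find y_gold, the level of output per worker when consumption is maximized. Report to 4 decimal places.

n + δ = 0.027 + 0.074 = 0.101.
At the golden rule the marginal product of capital equals n+δ: 0.43·k^(0.43−1) = 0.101. Solving, k_gold = (0.43/0.101)^(1/0.57) ≈ 12.6989.
Output: y_gold = k_gold^0.43 = 12.6989^0.43 ≈ 2.9828.

y_gold ≈ 2.9828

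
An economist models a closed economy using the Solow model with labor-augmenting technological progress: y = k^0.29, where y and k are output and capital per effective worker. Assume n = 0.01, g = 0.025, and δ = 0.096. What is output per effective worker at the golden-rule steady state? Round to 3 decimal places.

The effective depreciation rate is n + g + δ = 0.01 + 0.025 + 0.096 = 0.131.
At the golden rule the marginal product of capital equals n+g+δ: 0.29·k^(0.29−1) = 0.131. Solving, k_gold = (0.29/0.131)^(1/0.71) ≈ 3.0626.
Output: y_gold = k_gold^0.29 = 3.0626^0.29 ≈ 1.3835.

y_gold ≈ 1.383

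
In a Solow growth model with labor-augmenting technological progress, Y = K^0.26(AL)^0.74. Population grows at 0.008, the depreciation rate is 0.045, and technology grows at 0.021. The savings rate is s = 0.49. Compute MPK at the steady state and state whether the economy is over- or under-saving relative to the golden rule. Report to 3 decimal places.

Capital per effective worker breaks even when investment replaces (n + g + δ)·k; here n + g + δ = 0.074.
Steady-state k*: s·k^0.26 = 0.074·k gives k* = (0.49/0.074)^(1/0.74) ≈ 12.8650.
MPK = 0.26·12.8650^(-0.74) ≈ 0.0393.
MPK < n+g+δ = 0.074, so the economy is dynamically inefficient (over-saving).

over-saving; MPK ≈ 0.039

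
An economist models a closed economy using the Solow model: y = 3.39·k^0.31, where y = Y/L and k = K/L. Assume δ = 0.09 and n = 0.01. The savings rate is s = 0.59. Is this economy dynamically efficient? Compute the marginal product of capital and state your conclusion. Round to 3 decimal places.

Break-even investment rate: n + δ = 0.01 + 0.09 = 0.1.
Steady-state k*: s·A·k^0.31 = 0.1·k gives k* = (0.59·3.39/0.1)^(1/0.69) ≈ 76.8391.
MPK = 0.31·3.39·76.8391^(-0.69) ≈ 0.0525.
MPK < n+δ = 0.1, so the economy is dynamically inefficient (over-saving).

dynamically inefficient; MPK ≈ 0.053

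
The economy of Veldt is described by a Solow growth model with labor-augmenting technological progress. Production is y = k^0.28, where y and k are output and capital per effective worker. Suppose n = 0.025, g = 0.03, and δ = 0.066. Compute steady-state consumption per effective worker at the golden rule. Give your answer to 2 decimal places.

c_gold ≈ 1.00

n + g + δ = 0.025 + 0.03 + 0.066 = 0.121.
At the golden rule the marginal product of capital equals n+g+δ: 0.28·k^(0.28−1) = 0.121. Solving, k_gold = (0.28/0.121)^(1/0.72) ≈ 3.2068.
y_gold = 3.2068^0.28 ≈ 1.3858.
c_gold = y_gold − (n+g+δ)·k_gold = 1.3858 − 0.121·3.2068 ≈ 0.9978.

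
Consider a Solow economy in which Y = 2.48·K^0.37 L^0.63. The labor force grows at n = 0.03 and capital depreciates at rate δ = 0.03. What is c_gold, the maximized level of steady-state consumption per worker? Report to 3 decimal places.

c_gold ≈ 7.753

Capital per worker breaks even when investment replaces (n + δ)·k; here n + δ = 0.06.
Setting f'(k) = n+δ gives 0.37·2.48·k^(0.37−1) = 0.06, hence k_gold = (0.37·2.48/0.06)^(1/0.63) ≈ 75.8861.
y_gold = 2.48·75.8861^0.37 ≈ 12.3059.
c_gold = y_gold − (n+δ)·k_gold = 12.3059 − 0.06·75.8861 ≈ 7.7527.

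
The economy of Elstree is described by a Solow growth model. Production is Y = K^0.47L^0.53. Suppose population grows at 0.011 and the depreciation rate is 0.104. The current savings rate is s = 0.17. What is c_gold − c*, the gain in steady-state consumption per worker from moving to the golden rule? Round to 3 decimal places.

The effective depreciation rate is n + δ = 0.011 + 0.104 = 0.115.
Current steady state (s = 0.17): k* = (0.17/0.115)^(1/0.53) ≈ 2.0907, y* = 2.0907^0.47 ≈ 1.4143, c* = (1−0.17)·1.4143 ≈ 1.1738.
Golden rule sets MPK = n+δ: 0.47·k^(0.47−1) = 0.115, so k_gold = (0.47/0.115)^(1/0.53) ≈ 14.2425.
y_gold = 14.2425^0.47 ≈ 3.4849, c_gold = y_gold − 0.115·k_gold ≈ 1.8470.
Gain: Δc = 1.8470 − 1.1738 ≈ 0.6731.

Δc ≈ 0.673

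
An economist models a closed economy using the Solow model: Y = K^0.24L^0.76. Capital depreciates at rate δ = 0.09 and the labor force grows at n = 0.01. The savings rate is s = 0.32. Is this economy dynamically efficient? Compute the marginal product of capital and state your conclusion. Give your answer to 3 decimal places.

dynamically inefficient; MPK ≈ 0.075

The effective depreciation rate is n + δ = 0.01 + 0.09 = 0.1.
Steady-state k*: s·k^0.24 = 0.1·k gives k* = (0.32/0.1)^(1/0.76) ≈ 4.6203.
MPK = 0.24·4.6203^(-0.76) ≈ 0.0750.
MPK < n+δ = 0.1, so the economy is dynamically inefficient (over-saving).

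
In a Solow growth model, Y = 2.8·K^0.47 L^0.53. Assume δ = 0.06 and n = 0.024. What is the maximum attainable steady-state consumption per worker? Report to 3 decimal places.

c_gold ≈ 17.027

Break-even investment rate: n + δ = 0.024 + 0.06 = 0.084.
Setting f'(k) = n+δ gives 0.47·2.8·k^(0.47−1) = 0.084, hence k_gold = (0.47·2.8/0.084)^(1/0.53) ≈ 179.7516.
y_gold = 2.8·179.7516^0.47 ≈ 32.1258.
c_gold = y_gold − (n+δ)·k_gold = 32.1258 − 0.084·179.7516 ≈ 17.0267.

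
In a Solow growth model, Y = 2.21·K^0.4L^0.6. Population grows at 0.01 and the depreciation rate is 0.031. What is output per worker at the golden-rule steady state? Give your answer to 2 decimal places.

y_gold ≈ 17.12

Break-even investment rate: n + δ = 0.01 + 0.031 = 0.041.
Golden rule sets MPK = n+δ: 0.4·2.21·k^(0.4−1) = 0.041, so k_gold = (0.4·2.21/0.041)^(1/0.6) ≈ 167.0247.
Output: y_gold = 2.21·k_gold^0.4 = 2.21·167.0247^0.4 ≈ 17.1200.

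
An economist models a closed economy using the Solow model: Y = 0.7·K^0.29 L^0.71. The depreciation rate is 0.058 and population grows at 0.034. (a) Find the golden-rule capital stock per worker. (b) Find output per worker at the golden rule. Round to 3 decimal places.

(a) k_gold ≈ 3.049; (b) y_gold ≈ 0.967

Break-even investment rate: n + δ = 0.034 + 0.058 = 0.092.
At the golden rule the marginal product of capital equals n+δ: 0.29·0.7·k^(0.29−1) = 0.092. Solving, k_gold = (0.29·0.7/0.092)^(1/0.71) ≈ 3.0486.
y_gold = 0.7·3.0486^0.29 ≈ 0.9671.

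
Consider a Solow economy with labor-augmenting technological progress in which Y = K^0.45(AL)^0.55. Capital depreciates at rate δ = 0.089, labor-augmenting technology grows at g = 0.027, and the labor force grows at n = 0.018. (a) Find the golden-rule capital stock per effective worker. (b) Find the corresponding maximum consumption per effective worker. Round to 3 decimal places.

Capital per effective worker breaks even when investment replaces (n + g + δ)·k; here n + g + δ = 0.134.
Golden rule sets MPK = n+g+δ: 0.45·k^(0.45−1) = 0.134, so k_gold = (0.45/0.134)^(1/0.55) ≈ 9.0481.
y_gold = 9.0481^0.45 ≈ 2.6943; c_gold = y_gold − 0.134·k_gold ≈ 1.4819.

(a) k_gold ≈ 9.048; (b) c_gold ≈ 1.482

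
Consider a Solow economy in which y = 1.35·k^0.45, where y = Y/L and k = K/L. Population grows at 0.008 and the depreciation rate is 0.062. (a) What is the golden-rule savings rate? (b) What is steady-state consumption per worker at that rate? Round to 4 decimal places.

The effective depreciation rate is n + δ = 0.008 + 0.062 = 0.07.
For Cobb-Douglas, s_gold equals capital's share: s_gold = 0.45.
At the golden rule the marginal product of capital equals n+δ: 0.45·1.35·k^(0.45−1) = 0.07. Solving, k_gold = (0.45·1.35/0.07)^(1/0.55) ≈ 50.8475.
y_gold = 1.35·50.8475^0.45 ≈ 7.9096; c_gold = (1−0.45)·y_gold ≈ 4.3503.

(a) s_gold = 0.4500; (b) c_gold ≈ 4.3503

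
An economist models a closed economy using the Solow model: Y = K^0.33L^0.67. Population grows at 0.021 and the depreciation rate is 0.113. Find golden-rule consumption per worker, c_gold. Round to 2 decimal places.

n + δ = 0.021 + 0.113 = 0.134.
Setting f'(k) = n+δ gives 0.33·k^(0.33−1) = 0.134, hence k_gold = (0.33/0.134)^(1/0.67) ≈ 3.8388.
y_gold = 3.8388^0.33 ≈ 1.5588.
c_gold = y_gold − (n+δ)·k_gold = 1.5588 − 0.134·3.8388 ≈ 1.0444.

c_gold ≈ 1.04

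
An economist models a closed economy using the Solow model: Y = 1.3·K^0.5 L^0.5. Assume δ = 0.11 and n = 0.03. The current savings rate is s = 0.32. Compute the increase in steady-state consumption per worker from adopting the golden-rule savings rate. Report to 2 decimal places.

Δc ≈ 0.39

Capital per worker breaks even when investment replaces (n + δ)·k; here n + δ = 0.14.
Current steady state (s = 0.32): k* = (0.32·1.3/0.14)^(1/0.5) ≈ 8.8294, y* = 1.3·8.8294^0.5 ≈ 3.8629, c* = (1−0.32)·3.8629 ≈ 2.6267.
At the golden rule the marginal product of capital equals n+δ: 0.5·1.3·k^(0.5−1) = 0.14. Solving, k_gold = (0.5·1.3/0.14)^(1/0.5) ≈ 21.5561.
y_gold = 1.3·21.5561^0.5 ≈ 6.0357, c_gold = y_gold − 0.14·k_gold ≈ 3.0179.
Gain: Δc = 3.0179 − 2.6267 ≈ 0.3911.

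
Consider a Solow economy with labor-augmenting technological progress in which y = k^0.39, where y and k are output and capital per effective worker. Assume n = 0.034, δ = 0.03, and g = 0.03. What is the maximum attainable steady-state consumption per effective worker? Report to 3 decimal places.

c_gold ≈ 1.515

n + g + δ = 0.034 + 0.03 + 0.03 = 0.094.
Setting f'(k) = n+g+δ gives 0.39·k^(0.39−1) = 0.094, hence k_gold = (0.39/0.094)^(1/0.61) ≈ 10.3041.
y_gold = 10.3041^0.39 ≈ 2.4836.
c_gold = y_gold − (n+g+δ)·k_gold = 2.4836 − 0.094·10.3041 ≈ 1.5150.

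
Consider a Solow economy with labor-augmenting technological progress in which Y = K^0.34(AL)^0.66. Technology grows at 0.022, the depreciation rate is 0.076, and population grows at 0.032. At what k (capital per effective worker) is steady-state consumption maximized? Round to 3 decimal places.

Break-even investment rate: n + g + δ = 0.032 + 0.022 + 0.076 = 0.13.
Golden rule sets MPK = n+g+δ: 0.34·k^(0.34−1) = 0.13, so k_gold = (0.34/0.13)^(1/0.66) ≈ 4.2917.

k_gold ≈ 4.292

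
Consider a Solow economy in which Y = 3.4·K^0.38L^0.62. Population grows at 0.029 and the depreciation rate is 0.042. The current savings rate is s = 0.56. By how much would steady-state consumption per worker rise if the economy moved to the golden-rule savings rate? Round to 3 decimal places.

The effective depreciation rate is n + δ = 0.029 + 0.042 = 0.071.
Current steady state (s = 0.56): k* = (0.56·3.4/0.071)^(1/0.62) ≈ 201.3190, y* = 3.4·201.3190^0.38 ≈ 25.5244, c* = (1−0.56)·25.5244 ≈ 11.2307.
Maximizing c = f(k) − (n+δ)·k gives f'(k) = n+δ, i.e. 0.38·3.4·k^(0.38−1) = 0.071, so k_gold = (0.38·3.4/0.071)^(1/0.62) ≈ 107.7122.
y_gold = 3.4·107.7122^0.38 ≈ 20.1252, c_gold = y_gold − 0.071·k_gold ≈ 12.4776.
Gain: Δc = 12.4776 − 11.2307 ≈ 1.2469.

Δc ≈ 1.247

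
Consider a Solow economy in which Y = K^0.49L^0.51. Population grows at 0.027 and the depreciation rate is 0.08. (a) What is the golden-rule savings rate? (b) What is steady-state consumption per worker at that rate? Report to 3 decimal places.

(a) s_gold = 0.490; (b) c_gold ≈ 2.200

n + δ = 0.027 + 0.08 = 0.107.
For Cobb-Douglas, s_gold equals capital's share: s_gold = 0.49.
Setting f'(k) = n+δ gives 0.49·k^(0.49−1) = 0.107, hence k_gold = (0.49/0.107)^(1/0.51) ≈ 19.7565.
y_gold = 19.7565^0.49 ≈ 4.3142; c_gold = (1−0.49)·y_gold ≈ 2.2002.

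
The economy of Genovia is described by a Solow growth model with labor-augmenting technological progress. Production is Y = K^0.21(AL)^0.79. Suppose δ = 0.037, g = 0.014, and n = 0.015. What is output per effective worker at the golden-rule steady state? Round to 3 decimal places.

y_gold ≈ 1.360

Break-even investment rate: n + g + δ = 0.015 + 0.014 + 0.037 = 0.066.
Maximizing c = f(k) − (n+g+δ)·k gives f'(k) = n+g+δ, i.e. 0.21·k^(0.21−1) = 0.066, so k_gold = (0.21/0.066)^(1/0.79) ≈ 4.3281.
Output: y_gold = k_gold^0.21 = 4.3281^0.21 ≈ 1.3603.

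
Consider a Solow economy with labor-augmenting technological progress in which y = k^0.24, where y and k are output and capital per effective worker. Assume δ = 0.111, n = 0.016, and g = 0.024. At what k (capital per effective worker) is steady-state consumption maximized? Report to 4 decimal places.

k_gold ≈ 1.8398

n + g + δ = 0.016 + 0.024 + 0.111 = 0.151.
Golden rule sets MPK = n+g+δ: 0.24·k^(0.24−1) = 0.151, so k_gold = (0.24/0.151)^(1/0.76) ≈ 1.8398.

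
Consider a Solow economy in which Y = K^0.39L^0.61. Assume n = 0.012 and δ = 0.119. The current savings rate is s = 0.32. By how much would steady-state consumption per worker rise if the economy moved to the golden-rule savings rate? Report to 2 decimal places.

Capital per worker breaks even when investment replaces (n + δ)·k; here n + δ = 0.131.
Current steady state (s = 0.32): k* = (0.32/0.131)^(1/0.61) ≈ 4.3238, y* = 4.3238^0.39 ≈ 1.7701, c* = (1−0.32)·1.7701 ≈ 1.2036.
Maximizing c = f(k) − (n+δ)·k gives f'(k) = n+δ, i.e. 0.39·k^(0.39−1) = 0.131, so k_gold = (0.39/0.131)^(1/0.61) ≈ 5.9801.
y_gold = 5.9801^0.39 ≈ 2.0087, c_gold = y_gold − 0.131·k_gold ≈ 1.2253.
Gain: Δc = 1.2253 − 1.2036 ≈ 0.0217.

Δc ≈ 0.02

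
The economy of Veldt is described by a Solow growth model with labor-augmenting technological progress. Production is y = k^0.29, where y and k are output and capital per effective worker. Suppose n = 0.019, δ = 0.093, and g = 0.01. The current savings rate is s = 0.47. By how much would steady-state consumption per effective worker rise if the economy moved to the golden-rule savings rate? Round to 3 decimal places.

n + g + δ = 0.019 + 0.01 + 0.093 = 0.122.
Current steady state (s = 0.47): k* = (0.47/0.122)^(1/0.71) ≈ 6.6832, y* = 6.6832^0.29 ≈ 1.7348, c* = (1−0.47)·1.7348 ≈ 0.9194.
At the golden rule the marginal product of capital equals n+g+δ: 0.29·k^(0.29−1) = 0.122. Solving, k_gold = (0.29/0.122)^(1/0.71) ≈ 3.3856.
y_gold = 3.3856^0.29 ≈ 1.4243, c_gold = y_gold − 0.122·k_gold ≈ 1.0112.
Gain: Δc = 1.0112 − 0.9194 ≈ 0.0918.

Δc ≈ 0.092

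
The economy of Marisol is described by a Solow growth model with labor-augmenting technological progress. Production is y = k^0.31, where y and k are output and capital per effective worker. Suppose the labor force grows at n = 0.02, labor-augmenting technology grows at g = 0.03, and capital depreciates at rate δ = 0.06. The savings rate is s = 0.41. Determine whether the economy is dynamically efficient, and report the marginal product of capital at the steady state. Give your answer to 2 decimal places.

The effective depreciation rate is n + g + δ = 0.02 + 0.03 + 0.06 = 0.11.
Steady-state k*: s·k^0.31 = 0.11·k gives k* = (0.41/0.11)^(1/0.69) ≈ 6.7314.
MPK = 0.31·6.7314^(-0.69) ≈ 0.0832.
MPK < n+g+δ = 0.11, so the economy is dynamically inefficient (over-saving).

dynamically inefficient; MPK ≈ 0.08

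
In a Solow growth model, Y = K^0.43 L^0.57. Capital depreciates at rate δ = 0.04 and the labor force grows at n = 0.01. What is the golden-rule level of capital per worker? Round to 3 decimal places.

Break-even investment rate: n + δ = 0.01 + 0.04 = 0.05.
At the golden rule the marginal product of capital equals n+δ: 0.43·k^(0.43−1) = 0.05. Solving, k_gold = (0.43/0.05)^(1/0.57) ≈ 43.5984.

k_gold ≈ 43.598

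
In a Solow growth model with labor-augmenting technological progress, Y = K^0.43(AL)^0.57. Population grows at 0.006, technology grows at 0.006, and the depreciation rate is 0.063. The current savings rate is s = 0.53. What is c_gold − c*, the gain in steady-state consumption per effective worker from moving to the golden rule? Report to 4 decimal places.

n + g + δ = 0.006 + 0.006 + 0.063 = 0.075.
Current steady state (s = 0.53): k* = (0.53/0.075)^(1/0.57) ≈ 30.8923, y* = 30.8923^0.43 ≈ 4.3716, c* = (1−0.53)·4.3716 ≈ 2.0546.
At the golden rule the marginal product of capital equals n+g+δ: 0.43·k^(0.43−1) = 0.075. Solving, k_gold = (0.43/0.075)^(1/0.57) ≈ 21.4062.
y_gold = 21.4062^0.43 ≈ 3.7336, c_gold = y_gold − 0.075·k_gold ≈ 2.1282.
Gain: Δc = 2.1282 − 2.0546 ≈ 0.0735.

Δc ≈ 0.0735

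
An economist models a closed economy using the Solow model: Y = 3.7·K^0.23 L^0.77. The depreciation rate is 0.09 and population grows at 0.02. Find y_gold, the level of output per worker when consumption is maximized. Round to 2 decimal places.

y_gold ≈ 6.82

Break-even investment rate: n + δ = 0.02 + 0.09 = 0.11.
Setting f'(k) = n+δ gives 0.23·3.7·k^(0.23−1) = 0.11, hence k_gold = (0.23·3.7/0.11)^(1/0.77) ≈ 14.2542.
Output: y_gold = 3.7·k_gold^0.23 = 3.7·14.2542^0.23 ≈ 6.8172.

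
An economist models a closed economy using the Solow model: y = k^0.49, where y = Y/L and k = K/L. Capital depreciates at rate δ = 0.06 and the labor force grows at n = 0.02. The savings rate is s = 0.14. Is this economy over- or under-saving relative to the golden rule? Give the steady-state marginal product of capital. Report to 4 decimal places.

n + δ = 0.02 + 0.06 = 0.08.
Steady-state k*: s·k^0.49 = 0.08·k gives k* = (0.14/0.08)^(1/0.51) ≈ 2.9960.
MPK = 0.49·2.9960^(-0.51) ≈ 0.2800.
MPK > n+δ = 0.08, so the economy is dynamically efficient (under-saving).

under-saving; MPK ≈ 0.2800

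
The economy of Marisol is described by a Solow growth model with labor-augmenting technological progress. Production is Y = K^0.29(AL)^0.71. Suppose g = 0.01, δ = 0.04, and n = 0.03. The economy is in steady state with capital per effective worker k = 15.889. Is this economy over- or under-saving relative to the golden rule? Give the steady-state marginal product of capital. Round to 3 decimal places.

The effective depreciation rate is n + g + δ = 0.03 + 0.01 + 0.04 = 0.08.
MPK = 0.29·k^(0.29−1) = 0.29·15.889^(-0.71) ≈ 0.0407.
MPK < 0.08, so the economy is dynamically inefficient (over-saving).

over-saving; MPK ≈ 0.041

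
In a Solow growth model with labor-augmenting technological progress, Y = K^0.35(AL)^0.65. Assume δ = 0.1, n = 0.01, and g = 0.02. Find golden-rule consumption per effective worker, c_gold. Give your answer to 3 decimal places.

c_gold ≈ 1.108

Break-even investment rate: n + g + δ = 0.01 + 0.02 + 0.1 = 0.13.
Maximizing c = f(k) − (n+g+δ)·k gives f'(k) = n+g+δ, i.e. 0.35·k^(0.35−1) = 0.13, so k_gold = (0.35/0.13)^(1/0.65) ≈ 4.5891.
y_gold = 4.5891^0.35 ≈ 1.7045.
c_gold = y_gold − (n+g+δ)·k_gold = 1.7045 − 0.13·4.5891 ≈ 1.1079.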